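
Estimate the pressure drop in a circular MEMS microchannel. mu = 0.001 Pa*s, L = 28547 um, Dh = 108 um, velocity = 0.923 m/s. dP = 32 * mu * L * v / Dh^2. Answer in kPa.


Step 1: Convert to SI: L = 28547e-6 m, Dh = 108e-6 m
Step 2: dP = 32 * 0.001 * 28547e-6 * 0.923 / (108e-6)^2
Step 3: dP = 72287.74 Pa
Step 4: Convert to kPa: dP = 72.29 kPa


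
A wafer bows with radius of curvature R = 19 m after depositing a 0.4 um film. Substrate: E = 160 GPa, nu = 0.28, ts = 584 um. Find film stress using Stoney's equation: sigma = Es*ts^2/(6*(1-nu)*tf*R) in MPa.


Step 1: Compute numerator: Es * ts^2 = 160 * 584^2 = 54568960 (GPa*um^2)
Step 2: Compute denominator (R in um): 6*(1-nu)*tf*R = 6*0.72*0.4*19e6 = 32832000.0 (um^2)
Step 3: sigma (GPa) = 54568960 / 32832000.0 = 1.662066e+00 GPa
Step 4: Convert to MPa (x1000): sigma = 1662.1 MPa


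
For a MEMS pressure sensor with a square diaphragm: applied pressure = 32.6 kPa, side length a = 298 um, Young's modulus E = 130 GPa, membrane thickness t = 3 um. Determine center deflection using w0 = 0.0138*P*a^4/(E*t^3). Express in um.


Step 1: Convert pressure to compatible units (E is in GPa, so P in GPa).
P = 32.6 kPa = 32.6e-6 GPa
Step 2: Compute numerator: 0.0138 * P * a^4.
a^4 = 298^4 = 7886150416
numerator = 0.0138 * 32.6e-6 * 7886150416 = 3.547821e+03
Step 3: Compute denominator: E * t^3 = 130 * 3^3 = 3510
Step 4: w0 = numerator / denominator = 3.547821e+03 / 3510 = 1.0108 um


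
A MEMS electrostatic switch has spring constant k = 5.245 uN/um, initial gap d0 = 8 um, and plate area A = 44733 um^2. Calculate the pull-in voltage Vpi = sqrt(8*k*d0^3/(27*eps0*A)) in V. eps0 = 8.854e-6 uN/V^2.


Step 1: Compute numerator: 8 * k * d0^3 = 8 * 5.245 * 8^3 = 21483.52
Step 2: Compute denominator: 27 * eps0 * A = 27 * 8.854e-6 * 44733 = 10.693782
Step 3: Vpi = sqrt(21483.52 / 10.693782)
Vpi = 44.82 V


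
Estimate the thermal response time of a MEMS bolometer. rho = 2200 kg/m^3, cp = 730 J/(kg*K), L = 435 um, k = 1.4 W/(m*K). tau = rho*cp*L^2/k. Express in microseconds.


Step 1: Convert L to m: L = 435e-6 m
Step 2: L^2 = (435e-6)^2 = 1.89225e-07 m^2
Step 3: tau = 2200 * 730 * 1.89225e-07 / 1.4 = 2.1706810714e-01 s
Step 4: Convert to microseconds (multiply by 1e6).
tau = 217068.107 us


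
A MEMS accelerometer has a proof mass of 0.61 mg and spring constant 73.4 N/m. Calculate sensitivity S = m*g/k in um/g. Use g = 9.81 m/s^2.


Step 1: Convert mass: m = 0.61 mg = 6.10e-07 kg
Step 2: S = m * g / k = 6.10e-07 * 9.81 / 73.4
Step 3: S = 8.15e-08 m/g
Step 4: Convert to um/g: S = 0.082 um/g


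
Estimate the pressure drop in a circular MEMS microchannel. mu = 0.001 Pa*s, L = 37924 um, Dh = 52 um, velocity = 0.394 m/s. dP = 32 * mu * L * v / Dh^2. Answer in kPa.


Step 1: Convert to SI: L = 37924e-6 m, Dh = 52e-6 m
Step 2: dP = 32 * 0.001 * 37924e-6 * 0.394 / (52e-6)^2
Step 3: dP = 176829.07 Pa
Step 4: Convert to kPa: dP = 176.83 kPa


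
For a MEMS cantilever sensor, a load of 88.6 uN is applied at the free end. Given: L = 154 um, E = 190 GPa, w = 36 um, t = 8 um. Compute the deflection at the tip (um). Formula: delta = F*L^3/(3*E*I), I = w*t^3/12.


Step 1: Calculate the second moment of area.
I = w * t^3 / 12 = 36 * 8^3 / 12 = 1536.0 um^4
Step 2: Convert E to consistent units (1 GPa = 1000 uN/um^2).
E = 190 GPa = 190000 uN/um^2
Step 3: Calculate tip deflection.
delta = F * L^3 / (3 * E * I)
delta = 88.6 * 154^3 / (3 * 190000 * 1536.0)
delta = 0.3696 um


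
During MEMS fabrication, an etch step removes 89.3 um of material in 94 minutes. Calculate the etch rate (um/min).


Step 1: Etch rate = depth / time
Step 2: rate = 89.3 / 94
rate = 0.95 um/min


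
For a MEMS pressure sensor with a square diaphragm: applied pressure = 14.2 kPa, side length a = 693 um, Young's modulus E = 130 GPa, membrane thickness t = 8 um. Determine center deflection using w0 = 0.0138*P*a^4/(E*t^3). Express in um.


Step 1: Convert pressure to compatible units (E is in GPa, so P in GPa).
P = 14.2 kPa = 14.2e-6 GPa
Step 2: Compute numerator: 0.0138 * P * a^4.
a^4 = 693^4 = 230639102001
numerator = 0.0138 * 14.2e-6 * 230639102001 = 4.5196e+04
Step 3: Compute denominator: E * t^3 = 130 * 8^3 = 66560
Step 4: w0 = numerator / denominator = 4.5196e+04 / 66560 = 0.679 um


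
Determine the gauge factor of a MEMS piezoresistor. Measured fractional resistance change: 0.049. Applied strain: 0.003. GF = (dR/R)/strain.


Step 1: Identify values.
dR/R = 0.049, strain = 0.003
Step 2: GF = (dR/R) / strain = 0.049 / 0.003
GF = 16.3


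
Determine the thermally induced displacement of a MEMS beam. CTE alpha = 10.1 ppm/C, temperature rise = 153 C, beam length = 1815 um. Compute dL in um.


Step 1: Convert CTE: alpha = 10.1 ppm/C = 10.1e-6 /C
Step 2: dL = 10.1e-6 * 153 * 1815
dL = 2.8047 um


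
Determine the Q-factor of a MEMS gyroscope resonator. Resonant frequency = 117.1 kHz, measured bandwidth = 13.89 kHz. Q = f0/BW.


Step 1: Q = f0 / bandwidth
Step 2: Q = 117.1 / 13.89
Q = 8.4


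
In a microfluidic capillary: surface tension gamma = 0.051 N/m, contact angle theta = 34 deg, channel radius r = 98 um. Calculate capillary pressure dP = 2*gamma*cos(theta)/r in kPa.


Step 1: cos(34 deg) = 0.829
Step 2: Convert r to m: r = 98e-6 m
Step 3: dP = 2 * 0.051 * 0.829 / 98e-6 = 862.8 Pa
Step 4: Convert Pa to kPa (divide by 1000).
dP = 0.86 kPa


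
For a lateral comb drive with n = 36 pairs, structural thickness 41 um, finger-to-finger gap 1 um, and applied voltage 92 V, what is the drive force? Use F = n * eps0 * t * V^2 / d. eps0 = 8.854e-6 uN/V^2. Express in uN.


Step 1: Parameters: n=36, eps0=8.854e-6 uN/V^2, t=41 um, V=92 V, d=1 um
Step 2: V^2 = 8464
Step 3: F = 36 * 8.854e-6 * 41 * 8464 / 1
F = 110.612 uN


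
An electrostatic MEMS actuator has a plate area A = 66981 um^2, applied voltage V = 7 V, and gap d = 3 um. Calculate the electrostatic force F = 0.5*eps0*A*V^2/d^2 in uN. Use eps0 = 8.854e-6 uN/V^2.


Step 1: Identify parameters.
eps0 = 8.854e-6 uN/V^2, A = 66981 um^2, V = 7 V, d = 3 um
Step 2: Compute V^2 = 7^2 = 49
Step 3: Compute d^2 = 3^2 = 9
Step 4: F = 0.5 * 8.854e-6 * 66981 * 49 / 9
F = 1.614 uN


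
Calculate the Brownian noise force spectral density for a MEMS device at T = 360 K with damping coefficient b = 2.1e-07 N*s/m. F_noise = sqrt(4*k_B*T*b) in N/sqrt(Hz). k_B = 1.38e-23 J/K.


Step 1: Compute 4 * k_B * T * b
= 4 * 1.38e-23 * 360 * 2.1e-07
= 4.1731e-27 N^2/Hz
Step 2: F_noise = sqrt(4.1731e-27)
F_noise = 6.46e-14 N/sqrt(Hz)


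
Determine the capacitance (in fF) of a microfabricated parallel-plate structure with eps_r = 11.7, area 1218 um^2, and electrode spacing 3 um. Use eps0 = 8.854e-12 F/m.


Step 1: Convert area to m^2: A = 1218e-12 m^2
Step 2: Convert gap to m: d = 3e-6 m
Step 3: C = eps0 * eps_r * A / d
C = 8.854e-12 * 11.7 * 1218e-12 / 3e-6
Step 4: Convert to fF (multiply by 1e15).
C = 42.06 fF


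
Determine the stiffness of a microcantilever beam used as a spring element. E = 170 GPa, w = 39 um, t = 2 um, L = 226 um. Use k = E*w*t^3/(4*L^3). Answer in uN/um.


Step 1: Convert E to consistent units (1 GPa = 1000 uN/um^2).
E = 170 GPa = 170000 uN/um^2
Step 2: Compute t^3 = 2^3 = 8
Step 3: Compute L^3 = 226^3 = 11543176
Step 4: k = 170000 * 39 * 8 / (4 * 11543176)
k = 1.1487 uN/um


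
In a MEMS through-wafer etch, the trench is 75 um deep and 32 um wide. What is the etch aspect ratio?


Step 1: AR = depth / width
Step 2: AR = 75 / 32
AR = 2.3


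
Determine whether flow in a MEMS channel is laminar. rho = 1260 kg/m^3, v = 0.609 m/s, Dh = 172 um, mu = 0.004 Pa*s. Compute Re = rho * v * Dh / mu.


Step 1: Convert Dh to meters: Dh = 172e-6 m
Step 2: Re = rho * v * Dh / mu
Re = 1260 * 0.609 * 172e-6 / 0.004
Re = 32.996
Since Re = 32.996 is below ~2300, the flow is laminar.


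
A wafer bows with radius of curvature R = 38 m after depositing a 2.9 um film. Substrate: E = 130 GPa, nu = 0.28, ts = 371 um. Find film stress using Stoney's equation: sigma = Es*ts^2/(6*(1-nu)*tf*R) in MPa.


Step 1: Compute numerator: Es * ts^2 = 130 * 371^2 = 17893330 (GPa*um^2)
Step 2: Compute denominator (R in um): 6*(1-nu)*tf*R = 6*0.72*2.9*38e6 = 476064000.0 (um^2)
Step 3: sigma (GPa) = 17893330 / 476064000.0 = 3.7586e-02 GPa
Step 4: Convert to MPa (x1000): sigma = 37.6 MPa


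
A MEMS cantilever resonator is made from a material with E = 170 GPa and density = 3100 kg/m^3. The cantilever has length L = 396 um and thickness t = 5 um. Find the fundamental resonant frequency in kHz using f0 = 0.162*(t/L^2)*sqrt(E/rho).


Step 1: Convert units to SI.
t_SI = 5e-6 m, L_SI = 396e-6 m
Step 2: Calculate sqrt(E/rho).
sqrt(170e9 / 3100) = 7405.32 m/s
Step 3: Compute f0.
f0 = 0.162 * 5e-6 / (396e-6)^2 * 7405.32 = 38250.6 Hz = 38.25 kHz


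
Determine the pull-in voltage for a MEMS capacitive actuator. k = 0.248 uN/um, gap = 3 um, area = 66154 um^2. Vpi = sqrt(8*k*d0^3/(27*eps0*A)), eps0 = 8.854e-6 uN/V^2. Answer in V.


Step 1: Compute numerator: 8 * k * d0^3 = 8 * 0.248 * 3^3 = 53.568
Step 2: Compute denominator: 27 * eps0 * A = 27 * 8.854e-6 * 66154 = 15.814643
Step 3: Vpi = sqrt(53.568 / 15.814643)
Vpi = 1.84 V


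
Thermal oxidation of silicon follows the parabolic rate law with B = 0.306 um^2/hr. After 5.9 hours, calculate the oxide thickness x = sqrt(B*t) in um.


Step 1: Compute B*t = 0.306 * 5.9 = 1.8054
Step 2: x = sqrt(1.8054)
x = 1.344 um


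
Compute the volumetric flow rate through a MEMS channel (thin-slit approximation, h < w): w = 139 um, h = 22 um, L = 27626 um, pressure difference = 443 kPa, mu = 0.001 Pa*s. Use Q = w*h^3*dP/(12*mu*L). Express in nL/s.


Step 1: Convert all dimensions to SI (meters).
w = 139e-6 m, h = 22e-6 m, L = 27626e-6 m, dP = 443e3 Pa
Step 2: Q = w * h^3 * dP / (12 * mu * L)
Q = 139e-6 * (22e-6)^3 * 443e3 / (12 * 0.001 * 27626e-6) = 1.97782251e-09 m^3/s
Step 3: Convert Q from m^3/s to nL/s (1 m^3 = 1e12 nL, so multiply by 1e12).
Q = 1977.823 nL/s


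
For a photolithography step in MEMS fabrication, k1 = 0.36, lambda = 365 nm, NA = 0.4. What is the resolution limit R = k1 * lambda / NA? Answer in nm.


Step 1: Identify values: k1 = 0.36, lambda = 365 nm, NA = 0.4
Step 2: R = k1 * lambda / NA
R = 0.36 * 365 / 0.4
R = 328.5 nm


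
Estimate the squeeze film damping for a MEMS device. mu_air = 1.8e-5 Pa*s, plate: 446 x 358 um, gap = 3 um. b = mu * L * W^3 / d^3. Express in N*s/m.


Step 1: Convert to SI.
L = 446e-6 m, W = 358e-6 m, d = 3e-6 m
Step 2: W^3 = (358e-6)^3 = 4.59e-11 m^3
Step 3: d^3 = (3e-6)^3 = 2.70e-17 m^3
Step 4: b = 1.8e-5 * 446e-6 * 4.59e-11 / 2.70e-17
b = 1.36e-02 N*s/m


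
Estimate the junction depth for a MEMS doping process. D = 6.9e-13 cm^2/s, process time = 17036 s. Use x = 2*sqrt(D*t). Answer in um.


Step 1: Compute D*t = 6.9e-13 * 17036 = 1.175484e-08 cm^2
Step 2: sqrt(D*t) = 1.0842e-04 cm
Step 3: x = 2 * 1.0842e-04 cm = 2.1684e-04 cm
Step 4: Convert to um (1 cm = 1e4 um): x = 2.168 um


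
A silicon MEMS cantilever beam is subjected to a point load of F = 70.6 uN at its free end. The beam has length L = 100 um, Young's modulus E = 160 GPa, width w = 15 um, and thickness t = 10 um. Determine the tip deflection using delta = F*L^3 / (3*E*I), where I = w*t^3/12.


Step 1: Calculate the second moment of area.
I = w * t^3 / 12 = 15 * 10^3 / 12 = 1250.0 um^4
Step 2: Convert E to consistent units (1 GPa = 1000 uN/um^2).
E = 160 GPa = 160000 uN/um^2
Step 3: Calculate tip deflection.
delta = F * L^3 / (3 * E * I)
delta = 70.6 * 100^3 / (3 * 160000 * 1250.0)
delta = 0.1177 um


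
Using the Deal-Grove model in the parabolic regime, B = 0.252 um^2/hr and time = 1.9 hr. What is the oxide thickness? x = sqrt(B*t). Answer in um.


Step 1: Compute B*t = 0.252 * 1.9 = 0.4788
Step 2: x = sqrt(0.4788)
x = 0.692 um


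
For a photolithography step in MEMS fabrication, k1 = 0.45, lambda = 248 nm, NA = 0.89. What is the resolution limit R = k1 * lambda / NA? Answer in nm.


Step 1: Identify values: k1 = 0.45, lambda = 248 nm, NA = 0.89
Step 2: R = k1 * lambda / NA
R = 0.45 * 248 / 0.89
R = 125.4 nm


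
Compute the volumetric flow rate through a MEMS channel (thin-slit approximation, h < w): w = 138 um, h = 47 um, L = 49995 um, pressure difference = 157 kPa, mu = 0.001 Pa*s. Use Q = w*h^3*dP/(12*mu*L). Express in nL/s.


Step 1: Convert all dimensions to SI (meters).
w = 138e-6 m, h = 47e-6 m, L = 49995e-6 m, dP = 157e3 Pa
Step 2: Q = w * h^3 * dP / (12 * mu * L)
Q = 138e-6 * (47e-6)^3 * 157e3 / (12 * 0.001 * 49995e-6) = 3.74942347e-09 m^3/s
Step 3: Convert Q from m^3/s to nL/s (1 m^3 = 1e12 nL, so multiply by 1e12).
Q = 3749.423 nL/s


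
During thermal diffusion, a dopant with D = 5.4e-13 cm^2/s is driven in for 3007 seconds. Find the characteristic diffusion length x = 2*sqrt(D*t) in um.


Step 1: Compute D*t = 5.4e-13 * 3007 = 1.62378e-09 cm^2
Step 2: sqrt(D*t) = 4.0296e-05 cm
Step 3: x = 2 * 4.0296e-05 cm = 8.0592e-05 cm
Step 4: Convert to um (1 cm = 1e4 um): x = 0.806 um


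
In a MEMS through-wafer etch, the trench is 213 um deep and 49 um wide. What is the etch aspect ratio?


Step 1: AR = depth / width
Step 2: AR = 213 / 49
AR = 4.3


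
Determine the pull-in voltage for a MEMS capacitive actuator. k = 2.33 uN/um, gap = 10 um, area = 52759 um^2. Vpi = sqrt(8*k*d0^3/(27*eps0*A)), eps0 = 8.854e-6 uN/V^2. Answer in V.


Step 1: Compute numerator: 8 * k * d0^3 = 8 * 2.33 * 10^3 = 18640.0
Step 2: Compute denominator: 27 * eps0 * A = 27 * 8.854e-6 * 52759 = 12.612461
Step 3: Vpi = sqrt(18640.0 / 12.612461)
Vpi = 38.44 V


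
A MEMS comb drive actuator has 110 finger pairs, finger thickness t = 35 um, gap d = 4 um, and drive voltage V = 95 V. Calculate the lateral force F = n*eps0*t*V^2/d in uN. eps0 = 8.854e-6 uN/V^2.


Step 1: Parameters: n=110, eps0=8.854e-6 uN/V^2, t=35 um, V=95 V, d=4 um
Step 2: V^2 = 9025
Step 3: F = 110 * 8.854e-6 * 35 * 9025 / 4
F = 76.911 uN


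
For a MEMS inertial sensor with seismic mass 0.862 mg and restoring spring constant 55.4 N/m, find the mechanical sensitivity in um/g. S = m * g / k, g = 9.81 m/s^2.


Step 1: Convert mass: m = 0.862 mg = 8.62e-07 kg
Step 2: S = m * g / k = 8.62e-07 * 9.81 / 55.4
Step 3: S = 1.53e-07 m/g
Step 4: Convert to um/g: S = 0.153 um/g


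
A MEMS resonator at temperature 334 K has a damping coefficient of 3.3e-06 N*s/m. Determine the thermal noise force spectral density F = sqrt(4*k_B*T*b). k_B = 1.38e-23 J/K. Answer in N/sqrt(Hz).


Step 1: Compute 4 * k_B * T * b
= 4 * 1.38e-23 * 334 * 3.3e-06
= 6.0841e-26 N^2/Hz
Step 2: F_noise = sqrt(6.0841e-26)
F_noise = 2.47e-13 N/sqrt(Hz)


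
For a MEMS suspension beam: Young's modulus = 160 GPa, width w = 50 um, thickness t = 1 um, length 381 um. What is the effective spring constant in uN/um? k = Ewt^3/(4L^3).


Step 1: Convert E to consistent units (1 GPa = 1000 uN/um^2).
E = 160 GPa = 160000 uN/um^2
Step 2: Compute t^3 = 1^3 = 1
Step 3: Compute L^3 = 381^3 = 55306341
Step 4: k = 160000 * 50 * 1 / (4 * 55306341)
k = 0.0362 uN/um


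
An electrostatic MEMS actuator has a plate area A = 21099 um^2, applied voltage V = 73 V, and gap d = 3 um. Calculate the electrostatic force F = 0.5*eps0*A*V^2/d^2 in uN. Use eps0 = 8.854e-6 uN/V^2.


Step 1: Identify parameters.
eps0 = 8.854e-6 uN/V^2, A = 21099 um^2, V = 73 V, d = 3 um
Step 2: Compute V^2 = 73^2 = 5329
Step 3: Compute d^2 = 3^2 = 9
Step 4: F = 0.5 * 8.854e-6 * 21099 * 5329 / 9
F = 55.306 uN


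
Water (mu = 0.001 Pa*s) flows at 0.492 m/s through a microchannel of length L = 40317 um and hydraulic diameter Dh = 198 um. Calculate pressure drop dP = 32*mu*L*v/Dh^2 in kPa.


Step 1: Convert to SI: L = 40317e-6 m, Dh = 198e-6 m
Step 2: dP = 32 * 0.001 * 40317e-6 * 0.492 / (198e-6)^2
Step 3: dP = 16190.97 Pa
Step 4: Convert to kPa: dP = 16.19 kPa


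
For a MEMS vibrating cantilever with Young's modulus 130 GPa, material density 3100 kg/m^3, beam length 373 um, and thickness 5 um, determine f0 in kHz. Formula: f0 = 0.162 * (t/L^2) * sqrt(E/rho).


Step 1: Convert units to SI.
t_SI = 5e-6 m, L_SI = 373e-6 m
Step 2: Calculate sqrt(E/rho).
sqrt(130e9 / 3100) = 6475.76 m/s
Step 3: Compute f0.
f0 = 0.162 * 5e-6 / (373e-6)^2 * 6475.76 = 37701.5 Hz = 37.7 kHz


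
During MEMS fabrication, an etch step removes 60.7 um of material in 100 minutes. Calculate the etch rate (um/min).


Step 1: Etch rate = depth / time
Step 2: rate = 60.7 / 100
rate = 0.607 um/min


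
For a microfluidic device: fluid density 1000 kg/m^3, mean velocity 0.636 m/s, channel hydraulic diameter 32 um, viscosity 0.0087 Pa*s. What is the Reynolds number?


Step 1: Convert Dh to meters: Dh = 32e-6 m
Step 2: Re = rho * v * Dh / mu
Re = 1000 * 0.636 * 32e-6 / 0.0087
Re = 2.339


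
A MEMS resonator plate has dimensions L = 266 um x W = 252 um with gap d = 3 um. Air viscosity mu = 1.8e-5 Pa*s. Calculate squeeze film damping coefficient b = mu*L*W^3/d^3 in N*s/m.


Step 1: Convert to SI.
L = 266e-6 m, W = 252e-6 m, d = 3e-6 m
Step 2: W^3 = (252e-6)^3 = 1.60e-11 m^3
Step 3: d^3 = (3e-6)^3 = 2.70e-17 m^3
Step 4: b = 1.8e-5 * 266e-6 * 1.60e-11 / 2.70e-17
b = 2.84e-03 N*s/m


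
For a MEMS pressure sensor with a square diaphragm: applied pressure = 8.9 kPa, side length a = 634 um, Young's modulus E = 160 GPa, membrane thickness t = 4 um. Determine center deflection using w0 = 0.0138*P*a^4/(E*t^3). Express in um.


Step 1: Convert pressure to compatible units (E is in GPa, so P in GPa).
P = 8.9 kPa = 8.9e-6 GPa
Step 2: Compute numerator: 0.0138 * P * a^4.
a^4 = 634^4 = 161568625936
numerator = 0.0138 * 8.9e-6 * 161568625936 = 1.984386e+04
Step 3: Compute denominator: E * t^3 = 160 * 4^3 = 10240
Step 4: w0 = numerator / denominator = 1.984386e+04 / 10240 = 1.9379 um


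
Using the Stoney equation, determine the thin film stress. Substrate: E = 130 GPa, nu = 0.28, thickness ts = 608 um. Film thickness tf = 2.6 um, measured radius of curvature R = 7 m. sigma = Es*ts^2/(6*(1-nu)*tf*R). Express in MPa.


Step 1: Compute numerator: Es * ts^2 = 130 * 608^2 = 48056320 (GPa*um^2)
Step 2: Compute denominator (R in um): 6*(1-nu)*tf*R = 6*0.72*2.6*7e6 = 78624000.0 (um^2)
Step 3: sigma (GPa) = 48056320 / 78624000.0 = 6.11217e-01 GPa
Step 4: Convert to MPa (x1000): sigma = 611.2 MPa


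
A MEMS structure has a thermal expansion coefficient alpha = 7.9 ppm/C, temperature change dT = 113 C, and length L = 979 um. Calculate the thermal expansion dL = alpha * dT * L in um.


Step 1: Convert CTE: alpha = 7.9 ppm/C = 7.9e-6 /C
Step 2: dL = 7.9e-6 * 113 * 979
dL = 0.874 um


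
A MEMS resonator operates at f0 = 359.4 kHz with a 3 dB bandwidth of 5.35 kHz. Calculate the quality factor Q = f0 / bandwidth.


Step 1: Q = f0 / bandwidth
Step 2: Q = 359.4 / 5.35
Q = 67.2


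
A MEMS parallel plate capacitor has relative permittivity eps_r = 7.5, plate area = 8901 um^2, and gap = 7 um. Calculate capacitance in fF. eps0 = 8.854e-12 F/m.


Step 1: Convert area to m^2: A = 8901e-12 m^2
Step 2: Convert gap to m: d = 7e-6 m
Step 3: C = eps0 * eps_r * A / d
C = 8.854e-12 * 7.5 * 8901e-12 / 7e-6
Step 4: Convert to fF (multiply by 1e15).
C = 84.44 fF


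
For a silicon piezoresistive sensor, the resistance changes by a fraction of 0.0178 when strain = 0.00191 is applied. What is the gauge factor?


Step 1: Identify values.
dR/R = 0.0178, strain = 0.00191
Step 2: GF = (dR/R) / strain = 0.0178 / 0.00191
GF = 9.3


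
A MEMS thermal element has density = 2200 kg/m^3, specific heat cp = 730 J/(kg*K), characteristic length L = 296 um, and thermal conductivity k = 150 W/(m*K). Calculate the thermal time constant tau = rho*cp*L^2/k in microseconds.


Step 1: Convert L to m: L = 296e-6 m
Step 2: L^2 = (296e-6)^2 = 8.7616e-08 m^2
Step 3: tau = 2200 * 730 * 8.7616e-08 / 150 = 9.3807531e-04 s
Step 4: Convert to microseconds (multiply by 1e6).
tau = 938.075 us


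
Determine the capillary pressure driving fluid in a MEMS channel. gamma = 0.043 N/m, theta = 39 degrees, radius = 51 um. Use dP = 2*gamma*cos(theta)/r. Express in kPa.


Step 1: cos(39 deg) = 0.7771
Step 2: Convert r to m: r = 51e-6 m
Step 3: dP = 2 * 0.043 * 0.7771 / 51e-6 = 1310.4 Pa
Step 4: Convert Pa to kPa (divide by 1000).
dP = 1.31 kPa


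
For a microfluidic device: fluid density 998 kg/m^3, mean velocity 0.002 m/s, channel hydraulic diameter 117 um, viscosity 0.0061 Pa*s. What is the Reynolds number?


Step 1: Convert Dh to meters: Dh = 117e-6 m
Step 2: Re = rho * v * Dh / mu
Re = 998 * 0.002 * 117e-6 / 0.0061
Re = 0.038


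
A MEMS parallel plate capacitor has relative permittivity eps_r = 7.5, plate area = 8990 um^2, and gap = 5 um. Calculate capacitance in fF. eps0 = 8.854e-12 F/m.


Step 1: Convert area to m^2: A = 8990e-12 m^2
Step 2: Convert gap to m: d = 5e-6 m
Step 3: C = eps0 * eps_r * A / d
C = 8.854e-12 * 7.5 * 8990e-12 / 5e-6
Step 4: Convert to fF (multiply by 1e15).
C = 119.4 fF


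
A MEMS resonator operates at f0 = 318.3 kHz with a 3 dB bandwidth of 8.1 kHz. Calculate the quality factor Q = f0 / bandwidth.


Step 1: Q = f0 / bandwidth
Step 2: Q = 318.3 / 8.1
Q = 39.3


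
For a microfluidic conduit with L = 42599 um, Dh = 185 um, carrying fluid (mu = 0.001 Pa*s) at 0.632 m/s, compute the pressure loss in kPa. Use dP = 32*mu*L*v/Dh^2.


Step 1: Convert to SI: L = 42599e-6 m, Dh = 185e-6 m
Step 2: dP = 32 * 0.001 * 42599e-6 * 0.632 / (185e-6)^2
Step 3: dP = 25172.31 Pa
Step 4: Convert to kPa: dP = 25.17 kPa


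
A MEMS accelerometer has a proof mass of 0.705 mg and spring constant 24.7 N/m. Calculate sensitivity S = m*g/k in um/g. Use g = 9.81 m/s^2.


Step 1: Convert mass: m = 0.705 mg = 7.05e-07 kg
Step 2: S = m * g / k = 7.05e-07 * 9.81 / 24.7
Step 3: S = 2.80e-07 m/g
Step 4: Convert to um/g: S = 0.28 um/g


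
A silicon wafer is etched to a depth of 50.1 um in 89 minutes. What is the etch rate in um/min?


Step 1: Etch rate = depth / time
Step 2: rate = 50.1 / 89
rate = 0.563 um/min


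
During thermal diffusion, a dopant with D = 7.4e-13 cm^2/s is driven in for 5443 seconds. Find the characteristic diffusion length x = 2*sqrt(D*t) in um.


Step 1: Compute D*t = 7.4e-13 * 5443 = 4.02782e-09 cm^2
Step 2: sqrt(D*t) = 6.34651e-05 cm
Step 3: x = 2 * 6.34651e-05 cm = 1.269302e-04 cm
Step 4: Convert to um (1 cm = 1e4 um): x = 1.269 um


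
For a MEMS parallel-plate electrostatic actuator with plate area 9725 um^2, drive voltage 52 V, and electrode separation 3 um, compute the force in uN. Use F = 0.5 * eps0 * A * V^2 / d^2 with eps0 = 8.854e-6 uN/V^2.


Step 1: Identify parameters.
eps0 = 8.854e-6 uN/V^2, A = 9725 um^2, V = 52 V, d = 3 um
Step 2: Compute V^2 = 52^2 = 2704
Step 3: Compute d^2 = 3^2 = 9
Step 4: F = 0.5 * 8.854e-6 * 9725 * 2704 / 9
F = 12.935 uN


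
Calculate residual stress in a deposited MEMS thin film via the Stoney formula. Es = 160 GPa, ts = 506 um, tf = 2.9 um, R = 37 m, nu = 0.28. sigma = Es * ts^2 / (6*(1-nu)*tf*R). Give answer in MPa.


Step 1: Compute numerator: Es * ts^2 = 160 * 506^2 = 40965760 (GPa*um^2)
Step 2: Compute denominator (R in um): 6*(1-nu)*tf*R = 6*0.72*2.9*37e6 = 463536000.0 (um^2)
Step 3: sigma (GPa) = 40965760 / 463536000.0 = 8.8377e-02 GPa
Step 4: Convert to MPa (x1000): sigma = 88.4 MPa


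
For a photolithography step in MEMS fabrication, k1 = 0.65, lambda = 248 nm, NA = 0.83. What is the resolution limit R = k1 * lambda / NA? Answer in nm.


Step 1: Identify values: k1 = 0.65, lambda = 248 nm, NA = 0.83
Step 2: R = k1 * lambda / NA
R = 0.65 * 248 / 0.83
R = 194.2 nm


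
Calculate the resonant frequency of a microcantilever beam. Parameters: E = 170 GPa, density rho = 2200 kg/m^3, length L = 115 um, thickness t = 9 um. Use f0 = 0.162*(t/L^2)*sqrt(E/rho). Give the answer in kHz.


Step 1: Convert units to SI.
t_SI = 9e-6 m, L_SI = 115e-6 m
Step 2: Calculate sqrt(E/rho).
sqrt(170e9 / 2200) = 8790.49 m/s
Step 3: Compute f0.
f0 = 0.162 * 9e-6 / (115e-6)^2 * 8790.49 = 969114.1 Hz = 969.11 kHz


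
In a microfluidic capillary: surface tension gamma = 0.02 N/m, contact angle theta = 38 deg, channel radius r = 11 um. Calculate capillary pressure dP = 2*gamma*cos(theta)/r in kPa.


Step 1: cos(38 deg) = 0.788
Step 2: Convert r to m: r = 11e-6 m
Step 3: dP = 2 * 0.02 * 0.788 / 11e-6 = 2865.5 Pa
Step 4: Convert Pa to kPa (divide by 1000).
dP = 2.87 kPa


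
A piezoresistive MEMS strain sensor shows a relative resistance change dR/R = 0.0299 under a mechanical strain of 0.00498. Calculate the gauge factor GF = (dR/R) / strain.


Step 1: Identify values.
dR/R = 0.0299, strain = 0.00498
Step 2: GF = (dR/R) / strain = 0.0299 / 0.00498
GF = 6.0


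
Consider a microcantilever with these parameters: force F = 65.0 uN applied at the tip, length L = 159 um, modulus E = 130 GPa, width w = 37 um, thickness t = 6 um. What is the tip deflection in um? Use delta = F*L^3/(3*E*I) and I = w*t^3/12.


Step 1: Calculate the second moment of area.
I = w * t^3 / 12 = 37 * 6^3 / 12 = 666.0 um^4
Step 2: Convert E to consistent units (1 GPa = 1000 uN/um^2).
E = 130 GPa = 130000 uN/um^2
Step 3: Calculate tip deflection.
delta = F * L^3 / (3 * E * I)
delta = 65.0 * 159^3 / (3 * 130000 * 666.0)
delta = 1.0059 um


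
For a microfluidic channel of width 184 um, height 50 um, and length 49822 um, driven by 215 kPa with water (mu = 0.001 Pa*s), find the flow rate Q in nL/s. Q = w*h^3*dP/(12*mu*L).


Step 1: Convert all dimensions to SI (meters).
w = 184e-6 m, h = 50e-6 m, L = 49822e-6 m, dP = 215e3 Pa
Step 2: Q = w * h^3 * dP / (12 * mu * L)
Q = 184e-6 * (50e-6)^3 * 215e3 / (12 * 0.001 * 49822e-6) = 8.27111182e-09 m^3/s
Step 3: Convert Q from m^3/s to nL/s (1 m^3 = 1e12 nL, so multiply by 1e12).
Q = 8271.112 nL/s


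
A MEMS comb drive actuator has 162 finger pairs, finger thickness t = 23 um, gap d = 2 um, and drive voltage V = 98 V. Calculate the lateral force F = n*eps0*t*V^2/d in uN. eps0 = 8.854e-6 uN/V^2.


Step 1: Parameters: n=162, eps0=8.854e-6 uN/V^2, t=23 um, V=98 V, d=2 um
Step 2: V^2 = 9604
Step 3: F = 162 * 8.854e-6 * 23 * 9604 / 2
F = 158.418 uN


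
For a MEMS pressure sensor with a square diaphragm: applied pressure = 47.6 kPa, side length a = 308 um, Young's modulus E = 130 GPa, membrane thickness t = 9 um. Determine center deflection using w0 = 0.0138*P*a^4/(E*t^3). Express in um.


Step 1: Convert pressure to compatible units (E is in GPa, so P in GPa).
P = 47.6 kPa = 47.6e-6 GPa
Step 2: Compute numerator: 0.0138 * P * a^4.
a^4 = 308^4 = 8999178496
numerator = 0.0138 * 47.6e-6 * 8999178496 = 5.9114e+03
Step 3: Compute denominator: E * t^3 = 130 * 9^3 = 94770
Step 4: w0 = numerator / denominator = 5.9114e+03 / 94770 = 0.0624 um


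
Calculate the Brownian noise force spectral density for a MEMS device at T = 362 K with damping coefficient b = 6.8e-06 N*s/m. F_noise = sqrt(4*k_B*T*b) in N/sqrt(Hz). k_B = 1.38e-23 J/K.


Step 1: Compute 4 * k_B * T * b
= 4 * 1.38e-23 * 362 * 6.8e-06
= 1.3588e-25 N^2/Hz
Step 2: F_noise = sqrt(1.3588e-25)
F_noise = 3.69e-13 N/sqrt(Hz)


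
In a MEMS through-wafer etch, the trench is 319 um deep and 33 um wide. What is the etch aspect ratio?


Step 1: AR = depth / width
Step 2: AR = 319 / 33
AR = 9.7


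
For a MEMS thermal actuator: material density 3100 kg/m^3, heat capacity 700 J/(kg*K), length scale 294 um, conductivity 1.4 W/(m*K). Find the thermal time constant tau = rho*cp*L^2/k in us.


Step 1: Convert L to m: L = 294e-6 m
Step 2: L^2 = (294e-6)^2 = 8.6436e-08 m^2
Step 3: tau = 3100 * 700 * 8.6436e-08 / 1.4 = 1.339758e-01 s
Step 4: Convert to microseconds (multiply by 1e6).
tau = 133975.8 us


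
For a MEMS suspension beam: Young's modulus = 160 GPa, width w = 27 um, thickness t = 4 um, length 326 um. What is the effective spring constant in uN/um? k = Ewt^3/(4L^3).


Step 1: Convert E to consistent units (1 GPa = 1000 uN/um^2).
E = 160 GPa = 160000 uN/um^2
Step 2: Compute t^3 = 4^3 = 64
Step 3: Compute L^3 = 326^3 = 34645976
Step 4: k = 160000 * 27 * 64 / (4 * 34645976)
k = 1.995 uN/um


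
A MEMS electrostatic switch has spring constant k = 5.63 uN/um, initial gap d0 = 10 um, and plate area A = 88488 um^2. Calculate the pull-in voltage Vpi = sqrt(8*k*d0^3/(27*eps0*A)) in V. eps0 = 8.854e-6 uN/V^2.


Step 1: Compute numerator: 8 * k * d0^3 = 8 * 5.63 * 10^3 = 45040.0
Step 2: Compute denominator: 27 * eps0 * A = 27 * 8.854e-6 * 88488 = 21.153764
Step 3: Vpi = sqrt(45040.0 / 21.153764)
Vpi = 46.14 V


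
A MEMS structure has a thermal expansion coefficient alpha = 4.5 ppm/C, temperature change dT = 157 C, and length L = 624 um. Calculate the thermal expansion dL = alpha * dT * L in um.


Step 1: Convert CTE: alpha = 4.5 ppm/C = 4.5e-6 /C
Step 2: dL = 4.5e-6 * 157 * 624
dL = 0.4409 um


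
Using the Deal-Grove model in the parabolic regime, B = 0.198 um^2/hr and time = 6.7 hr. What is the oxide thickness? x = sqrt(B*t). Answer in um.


Step 1: Compute B*t = 0.198 * 6.7 = 1.3266
Step 2: x = sqrt(1.3266)
x = 1.152 um


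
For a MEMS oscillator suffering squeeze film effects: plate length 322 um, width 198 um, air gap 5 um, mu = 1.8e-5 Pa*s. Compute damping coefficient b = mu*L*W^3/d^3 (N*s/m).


Step 1: Convert to SI.
L = 322e-6 m, W = 198e-6 m, d = 5e-6 m
Step 2: W^3 = (198e-6)^3 = 7.76e-12 m^3
Step 3: d^3 = (5e-6)^3 = 1.25e-16 m^3
Step 4: b = 1.8e-5 * 322e-6 * 7.76e-12 / 1.25e-16
b = 3.60e-04 N*s/m


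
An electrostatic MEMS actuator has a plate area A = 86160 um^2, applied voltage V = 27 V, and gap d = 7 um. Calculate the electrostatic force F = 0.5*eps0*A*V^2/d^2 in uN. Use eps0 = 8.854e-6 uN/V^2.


Step 1: Identify parameters.
eps0 = 8.854e-6 uN/V^2, A = 86160 um^2, V = 27 V, d = 7 um
Step 2: Compute V^2 = 27^2 = 729
Step 3: Compute d^2 = 7^2 = 49
Step 4: F = 0.5 * 8.854e-6 * 86160 * 729 / 49
F = 5.675 uN


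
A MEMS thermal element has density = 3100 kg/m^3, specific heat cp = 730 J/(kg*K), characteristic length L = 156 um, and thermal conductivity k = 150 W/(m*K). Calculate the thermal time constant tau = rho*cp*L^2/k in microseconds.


Step 1: Convert L to m: L = 156e-6 m
Step 2: L^2 = (156e-6)^2 = 2.4336e-08 m^2
Step 3: tau = 3100 * 730 * 2.4336e-08 / 150 = 3.6714912e-04 s
Step 4: Convert to microseconds (multiply by 1e6).
tau = 367.149 us


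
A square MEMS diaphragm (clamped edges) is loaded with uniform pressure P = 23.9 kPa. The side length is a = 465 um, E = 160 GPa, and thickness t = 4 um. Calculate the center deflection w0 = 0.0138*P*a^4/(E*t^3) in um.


Step 1: Convert pressure to compatible units (E is in GPa, so P in GPa).
P = 23.9 kPa = 23.9e-6 GPa
Step 2: Compute numerator: 0.0138 * P * a^4.
a^4 = 465^4 = 46753250625
numerator = 0.0138 * 23.9e-6 * 46753250625 = 1.542016e+04
Step 3: Compute denominator: E * t^3 = 160 * 4^3 = 10240
Step 4: w0 = numerator / denominator = 1.542016e+04 / 10240 = 1.5059 um


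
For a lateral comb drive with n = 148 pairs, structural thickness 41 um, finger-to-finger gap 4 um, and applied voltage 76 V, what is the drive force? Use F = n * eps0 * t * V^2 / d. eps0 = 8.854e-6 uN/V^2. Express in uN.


Step 1: Parameters: n=148, eps0=8.854e-6 uN/V^2, t=41 um, V=76 V, d=4 um
Step 2: V^2 = 5776
Step 3: F = 148 * 8.854e-6 * 41 * 5776 / 4
F = 77.58 uN


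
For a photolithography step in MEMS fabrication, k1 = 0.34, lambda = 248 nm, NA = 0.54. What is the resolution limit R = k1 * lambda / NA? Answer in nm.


Step 1: Identify values: k1 = 0.34, lambda = 248 nm, NA = 0.54
Step 2: R = k1 * lambda / NA
R = 0.34 * 248 / 0.54
R = 156.1 nm


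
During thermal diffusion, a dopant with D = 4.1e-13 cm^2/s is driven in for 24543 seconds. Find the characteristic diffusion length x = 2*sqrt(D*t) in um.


Step 1: Compute D*t = 4.1e-13 * 24543 = 1.006263e-08 cm^2
Step 2: sqrt(D*t) = 1.00313e-04 cm
Step 3: x = 2 * 1.00313e-04 cm = 2.00626e-04 cm
Step 4: Convert to um (1 cm = 1e4 um): x = 2.006 um


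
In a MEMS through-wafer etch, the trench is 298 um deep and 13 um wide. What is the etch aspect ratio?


Step 1: AR = depth / width
Step 2: AR = 298 / 13
AR = 22.9


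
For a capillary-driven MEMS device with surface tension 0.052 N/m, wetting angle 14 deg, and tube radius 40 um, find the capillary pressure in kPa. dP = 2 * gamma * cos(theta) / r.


Step 1: cos(14 deg) = 0.9703
Step 2: Convert r to m: r = 40e-6 m
Step 3: dP = 2 * 0.052 * 0.9703 / 40e-6 = 2522.8 Pa
Step 4: Convert Pa to kPa (divide by 1000).
dP = 2.52 kPa


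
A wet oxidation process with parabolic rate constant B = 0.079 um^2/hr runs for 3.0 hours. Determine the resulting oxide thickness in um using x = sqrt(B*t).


Step 1: Compute B*t = 0.079 * 3.0 = 0.237
Step 2: x = sqrt(0.237)
x = 0.487 um


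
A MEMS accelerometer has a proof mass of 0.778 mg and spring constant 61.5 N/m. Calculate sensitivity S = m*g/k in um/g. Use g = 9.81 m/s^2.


Step 1: Convert mass: m = 0.778 mg = 7.78e-07 kg
Step 2: S = m * g / k = 7.78e-07 * 9.81 / 61.5
Step 3: S = 1.24e-07 m/g
Step 4: Convert to um/g: S = 0.124 um/g


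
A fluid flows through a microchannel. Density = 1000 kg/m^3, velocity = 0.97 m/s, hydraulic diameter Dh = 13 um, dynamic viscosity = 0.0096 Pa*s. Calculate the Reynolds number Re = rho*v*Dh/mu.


Step 1: Convert Dh to meters: Dh = 13e-6 m
Step 2: Re = rho * v * Dh / mu
Re = 1000 * 0.97 * 13e-6 / 0.0096
Re = 1.314


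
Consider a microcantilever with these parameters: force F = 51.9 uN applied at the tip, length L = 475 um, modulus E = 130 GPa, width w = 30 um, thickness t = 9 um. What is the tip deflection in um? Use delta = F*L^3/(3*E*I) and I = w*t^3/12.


Step 1: Calculate the second moment of area.
I = w * t^3 / 12 = 30 * 9^3 / 12 = 1822.5 um^4
Step 2: Convert E to consistent units (1 GPa = 1000 uN/um^2).
E = 130 GPa = 130000 uN/um^2
Step 3: Calculate tip deflection.
delta = F * L^3 / (3 * E * I)
delta = 51.9 * 475^3 / (3 * 130000 * 1822.5)
delta = 7.8256 um


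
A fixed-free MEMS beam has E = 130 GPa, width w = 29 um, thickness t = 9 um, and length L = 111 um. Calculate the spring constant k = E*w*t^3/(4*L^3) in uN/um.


Step 1: Convert E to consistent units (1 GPa = 1000 uN/um^2).
E = 130 GPa = 130000 uN/um^2
Step 2: Compute t^3 = 9^3 = 729
Step 3: Compute L^3 = 111^3 = 1367631
Step 4: k = 130000 * 29 * 729 / (4 * 1367631)
k = 502.3888 uN/um


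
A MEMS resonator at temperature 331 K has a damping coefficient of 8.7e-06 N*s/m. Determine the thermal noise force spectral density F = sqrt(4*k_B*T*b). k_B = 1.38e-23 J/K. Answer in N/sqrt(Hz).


Step 1: Compute 4 * k_B * T * b
= 4 * 1.38e-23 * 331 * 8.7e-06
= 1.5896e-25 N^2/Hz
Step 2: F_noise = sqrt(1.5896e-25)
F_noise = 3.99e-13 N/sqrt(Hz)


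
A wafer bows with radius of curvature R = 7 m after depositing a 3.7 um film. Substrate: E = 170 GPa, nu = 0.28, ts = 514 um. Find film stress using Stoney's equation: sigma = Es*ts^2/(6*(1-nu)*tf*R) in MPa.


Step 1: Compute numerator: Es * ts^2 = 170 * 514^2 = 44913320 (GPa*um^2)
Step 2: Compute denominator (R in um): 6*(1-nu)*tf*R = 6*0.72*3.7*7e6 = 111888000.0 (um^2)
Step 3: sigma (GPa) = 44913320 / 111888000.0 = 4.01413e-01 GPa
Step 4: Convert to MPa (x1000): sigma = 401.4 MPa


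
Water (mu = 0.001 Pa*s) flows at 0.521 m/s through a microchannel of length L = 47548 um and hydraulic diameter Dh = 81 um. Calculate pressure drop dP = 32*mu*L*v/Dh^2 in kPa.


Step 1: Convert to SI: L = 47548e-6 m, Dh = 81e-6 m
Step 2: dP = 32 * 0.001 * 47548e-6 * 0.521 / (81e-6)^2
Step 3: dP = 120823.08 Pa
Step 4: Convert to kPa: dP = 120.82 kPa


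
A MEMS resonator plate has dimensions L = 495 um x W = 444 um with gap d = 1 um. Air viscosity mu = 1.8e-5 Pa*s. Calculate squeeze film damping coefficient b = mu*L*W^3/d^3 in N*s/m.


Step 1: Convert to SI.
L = 495e-6 m, W = 444e-6 m, d = 1e-6 m
Step 2: W^3 = (444e-6)^3 = 8.75e-11 m^3
Step 3: d^3 = (1e-6)^3 = 1.00e-18 m^3
Step 4: b = 1.8e-5 * 495e-6 * 8.75e-11 / 1.00e-18
b = 7.80e-01 N*s/m


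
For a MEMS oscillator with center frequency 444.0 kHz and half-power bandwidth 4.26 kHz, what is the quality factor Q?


Step 1: Q = f0 / bandwidth
Step 2: Q = 444.0 / 4.26
Q = 104.2


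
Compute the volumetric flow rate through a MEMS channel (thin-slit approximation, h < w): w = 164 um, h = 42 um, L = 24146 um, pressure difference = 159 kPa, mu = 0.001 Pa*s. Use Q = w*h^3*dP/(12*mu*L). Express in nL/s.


Step 1: Convert all dimensions to SI (meters).
w = 164e-6 m, h = 42e-6 m, L = 24146e-6 m, dP = 159e3 Pa
Step 2: Q = w * h^3 * dP / (12 * mu * L)
Q = 164e-6 * (42e-6)^3 * 159e3 / (12 * 0.001 * 24146e-6) = 6.6674904e-09 m^3/s
Step 3: Convert Q from m^3/s to nL/s (1 m^3 = 1e12 nL, so multiply by 1e12).
Q = 6667.49 nL/s


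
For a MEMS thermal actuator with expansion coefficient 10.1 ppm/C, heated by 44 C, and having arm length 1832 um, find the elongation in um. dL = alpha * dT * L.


Step 1: Convert CTE: alpha = 10.1 ppm/C = 10.1e-6 /C
Step 2: dL = 10.1e-6 * 44 * 1832
dL = 0.8141 um


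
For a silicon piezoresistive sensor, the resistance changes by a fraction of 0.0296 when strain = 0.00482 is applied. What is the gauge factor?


Step 1: Identify values.
dR/R = 0.0296, strain = 0.00482
Step 2: GF = (dR/R) / strain = 0.0296 / 0.00482
GF = 6.1


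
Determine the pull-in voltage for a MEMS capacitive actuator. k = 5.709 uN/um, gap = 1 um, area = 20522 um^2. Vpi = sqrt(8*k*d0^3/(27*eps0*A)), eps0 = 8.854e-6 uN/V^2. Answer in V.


Step 1: Compute numerator: 8 * k * d0^3 = 8 * 5.709 * 1^3 = 45.672
Step 2: Compute denominator: 27 * eps0 * A = 27 * 8.854e-6 * 20522 = 4.905948
Step 3: Vpi = sqrt(45.672 / 4.905948)
Vpi = 3.05 V


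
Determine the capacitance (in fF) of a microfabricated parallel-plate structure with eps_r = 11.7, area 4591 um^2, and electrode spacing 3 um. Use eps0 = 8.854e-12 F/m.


Step 1: Convert area to m^2: A = 4591e-12 m^2
Step 2: Convert gap to m: d = 3e-6 m
Step 3: C = eps0 * eps_r * A / d
C = 8.854e-12 * 11.7 * 4591e-12 / 3e-6
Step 4: Convert to fF (multiply by 1e15).
C = 158.53 fF


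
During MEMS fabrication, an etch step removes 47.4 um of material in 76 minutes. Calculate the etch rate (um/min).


Step 1: Etch rate = depth / time
Step 2: rate = 47.4 / 76
rate = 0.624 um/min


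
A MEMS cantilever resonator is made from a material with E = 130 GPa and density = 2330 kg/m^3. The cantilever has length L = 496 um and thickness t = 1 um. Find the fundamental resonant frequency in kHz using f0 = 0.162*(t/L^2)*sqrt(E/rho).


Step 1: Convert units to SI.
t_SI = 1e-6 m, L_SI = 496e-6 m
Step 2: Calculate sqrt(E/rho).
sqrt(130e9 / 2330) = 7469.54 m/s
Step 3: Compute f0.
f0 = 0.162 * 1e-6 / (496e-6)^2 * 7469.54 = 4918.6 Hz = 4.92 kHz


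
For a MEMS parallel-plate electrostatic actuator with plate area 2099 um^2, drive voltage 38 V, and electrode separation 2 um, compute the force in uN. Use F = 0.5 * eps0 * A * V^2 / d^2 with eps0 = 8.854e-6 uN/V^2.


Step 1: Identify parameters.
eps0 = 8.854e-6 uN/V^2, A = 2099 um^2, V = 38 V, d = 2 um
Step 2: Compute V^2 = 38^2 = 1444
Step 3: Compute d^2 = 2^2 = 4
Step 4: F = 0.5 * 8.854e-6 * 2099 * 1444 / 4
F = 3.355 uN


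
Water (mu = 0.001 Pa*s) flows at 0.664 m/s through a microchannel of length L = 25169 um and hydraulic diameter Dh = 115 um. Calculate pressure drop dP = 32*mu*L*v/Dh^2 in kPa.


Step 1: Convert to SI: L = 25169e-6 m, Dh = 115e-6 m
Step 2: dP = 32 * 0.001 * 25169e-6 * 0.664 / (115e-6)^2
Step 3: dP = 40437.88 Pa
Step 4: Convert to kPa: dP = 40.44 kPa


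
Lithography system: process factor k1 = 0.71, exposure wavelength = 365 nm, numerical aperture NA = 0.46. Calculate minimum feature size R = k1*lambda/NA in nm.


Step 1: Identify values: k1 = 0.71, lambda = 365 nm, NA = 0.46
Step 2: R = k1 * lambda / NA
R = 0.71 * 365 / 0.46
R = 563.4 nm


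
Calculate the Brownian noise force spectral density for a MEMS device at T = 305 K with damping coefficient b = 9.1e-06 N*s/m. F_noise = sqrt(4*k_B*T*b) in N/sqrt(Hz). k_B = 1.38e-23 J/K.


Step 1: Compute 4 * k_B * T * b
= 4 * 1.38e-23 * 305 * 9.1e-06
= 1.5321e-25 N^2/Hz
Step 2: F_noise = sqrt(1.5321e-25)
F_noise = 3.91e-13 N/sqrt(Hz)


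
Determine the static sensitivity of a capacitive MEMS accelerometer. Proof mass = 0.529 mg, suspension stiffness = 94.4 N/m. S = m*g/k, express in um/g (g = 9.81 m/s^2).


Step 1: Convert mass: m = 0.529 mg = 5.29e-07 kg
Step 2: S = m * g / k = 5.29e-07 * 9.81 / 94.4
Step 3: S = 5.50e-08 m/g
Step 4: Convert to um/g: S = 0.055 um/g
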